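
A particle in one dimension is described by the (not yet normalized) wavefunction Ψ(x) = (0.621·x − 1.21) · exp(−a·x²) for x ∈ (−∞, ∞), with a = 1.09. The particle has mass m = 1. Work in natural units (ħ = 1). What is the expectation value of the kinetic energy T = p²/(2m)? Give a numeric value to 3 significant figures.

0.607

T = −(ħ²/2m) d²/dx², so ⟨T⟩ = −(ħ²/2m) ∫ Ψ*·Ψ'' dx / ∫|Ψ|² dx; with m = 1.
Expand each integrand as polynomial × e^(−2ax²) and use ∫x^(2j)·e^(−2ax²) dx = (2j−1)!!/(4a)^j · √(π/(2a)), odd powers → 0; here √(π/(2a)) = 1.2005. Differentiate with the product rule, d/dx e^(−ax²) = −2ax·e^(−ax²).
State is unnormalized: ∫|Ψ|² dx = 1.8638, and ∫Ψ*·(−ħ²/2m · Ψ'') dx = 1.1315, so ⟨T⟩ = 1.1315 / 1.8638.
⟨T⟩ = 0.60710.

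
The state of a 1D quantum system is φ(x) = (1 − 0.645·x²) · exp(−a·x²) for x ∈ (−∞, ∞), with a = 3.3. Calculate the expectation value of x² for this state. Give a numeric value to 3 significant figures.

⟨x²⟩ = ∫ x²·|φ|² dx / ∫|φ|² dx (integrals over the domain).
Expand each integrand as polynomial × e^(−2ax²) and use ∫x^(2j)·e^(−2ax²) dx = (2j−1)!!/(4a)^j · √(π/(2a)), odd powers → 0; here √(π/(2a)) = 0.68993.
State is unnormalized: ∫|φ|² dx = 0.62744, and ∫φ*·x²·φ dx = 0.038815, so ⟨x²⟩ = 0.038815 / 0.62744.
⟨x²⟩ = 0.061863.

0.0619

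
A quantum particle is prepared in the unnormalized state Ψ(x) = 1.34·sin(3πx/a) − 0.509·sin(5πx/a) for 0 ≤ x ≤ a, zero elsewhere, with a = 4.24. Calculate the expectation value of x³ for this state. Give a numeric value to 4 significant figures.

⟨x³⟩ = ∫ x³·|Ψ|² dx / ∫|Ψ|² dx (integrals over the domain).
On 0 ≤ x ≤ a (j ≠ l): ∫sin²(jπx/a) dx = a/2, ∫sin(jπx/a)·sin(lπx/a) dx = 0; diagonal moments ∫x·sin²(jπx/a) dx = a²/4, ∫x²·sin²(jπx/a) dx = a³·(1/6 − 1/(4j²π²)); cross terms ∫x·sin(jπx/a)·sin(lπx/a) dx = 0 for j + l even and −4jla²/(π²(j² − l²)²) for j + l odd, ∫x²·sin(jπx/a)·sin(lπx/a) dx = (−1)^(j+l)·4jla³/(π²(j² − l²)²); higher powers the same way via product-to-sum and parts.
State is unnormalized: ∫|Ψ|² dx = 4.3559, and ∫Ψ*·x³·Ψ dx = 64.726, so ⟨x³⟩ = 64.726 / 4.3559.
⟨x³⟩ = 14.859.

14.86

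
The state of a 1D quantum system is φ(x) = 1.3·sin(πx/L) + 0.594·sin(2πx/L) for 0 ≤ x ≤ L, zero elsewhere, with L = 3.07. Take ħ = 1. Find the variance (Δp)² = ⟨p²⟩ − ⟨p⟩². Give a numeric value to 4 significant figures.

Compute ⟨p⟩ and ⟨p²⟩ separately; (Δp)² = ⟨p²⟩ − ⟨p⟩².
d²/dx² sin(jπx/L) = −(jπ/L)²·sin(jπx/L); on 0 ≤ x ≤ L, ∫sin²(jπx/L) dx = L/2 and ∫sin(jπx/L)·sin(lπx/L) dx = 0 for j ≠ l, so only diagonal terms survive in ∫|φ|² and ∫φ·φ″; ∫φ·φ′ dx = [φ²/2] between the walls = 0.
Normalization: ∫|φ|² dx = 3.1358.
⟨p⟩ = 0.0000 and ⟨p²⟩ = 1.5898.
(Δp)² = 1.5898 − (0.0000)² = 1.5898.

1.590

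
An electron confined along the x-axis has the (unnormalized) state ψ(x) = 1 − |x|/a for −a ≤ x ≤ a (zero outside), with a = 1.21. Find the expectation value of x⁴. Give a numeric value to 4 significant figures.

⟨x⁴⟩ = ∫ x⁴·|ψ|² dx / ∫|ψ|² dx (integrals over the domain).
ψ is even, so ∫ over [−a, a] = 2∫₀ᵃ with ψ = 1 − x/a there: ∫₀ᵃ (1 − x/a)² dx = a/3, ∫₀ᵃ x²(1 − x/a)² dx = a³/30, ∫₀ᵃ x⁴(1 − x/a)² dx = a⁵/105.
State is unnormalized: ∫|ψ|² dx = 0.80667, and ∫ψ*·x⁴·ψ dx = 0.049405, so ⟨x⁴⟩ = 0.049405 / 0.80667.
⟨x⁴⟩ = 0.061245.

0.06125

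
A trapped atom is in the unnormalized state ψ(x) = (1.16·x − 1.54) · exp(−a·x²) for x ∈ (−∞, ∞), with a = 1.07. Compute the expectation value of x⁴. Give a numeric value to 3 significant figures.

0.240

⟨x⁴⟩ = ∫ x⁴·|ψ|² dx / ∫|ψ|² dx (integrals over the domain).
Expand each integrand as polynomial × e^(−2ax²) and use ∫x^(2j)·e^(−2ax²) dx = (2j−1)!!/(4a)^j · √(π/(2a)), odd powers → 0; here √(π/(2a)) = 1.2116.
State is unnormalized: ∫|ψ|² dx = 3.2544, and ∫ψ*·x⁴·ψ dx = 0.78251, so ⟨x⁴⟩ = 0.78251 / 3.2544.
⟨x⁴⟩ = 0.24045.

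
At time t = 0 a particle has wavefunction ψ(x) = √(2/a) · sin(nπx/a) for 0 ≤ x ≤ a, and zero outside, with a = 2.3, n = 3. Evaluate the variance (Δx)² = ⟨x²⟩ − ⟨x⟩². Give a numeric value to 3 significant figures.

Compute ⟨x⟩ and ⟨x²⟩ separately, then (Δx)² = ⟨x²⟩ − ⟨x⟩².
With sin²θ = (1 − cos2θ)/2 on 0 ≤ x ≤ a: ∫sin²(nπx/a) dx = a/2, ∫x·sin²(nπx/a) dx = a²/4, ∫x²·sin²(nπx/a) dx = a³·(1/6 − 1/(4n²π²)); higher powers xᵏ the same way, integrating xᵏ·cos(2nπx/a) by parts.
⟨x⟩ = 1.1500 and ⟨x²⟩ = 1.7336.
(Δx)² = 1.7336 − (1.1500)² = 0.41106.

0.411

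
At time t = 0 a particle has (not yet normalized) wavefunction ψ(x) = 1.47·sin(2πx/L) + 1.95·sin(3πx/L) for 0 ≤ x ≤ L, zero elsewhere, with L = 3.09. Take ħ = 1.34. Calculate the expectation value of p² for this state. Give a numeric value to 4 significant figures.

13.34

p² ψ = −ħ² d²ψ/dx²; ⟨p²⟩ = −ħ² ∫ ψ*·ψ'' dx / ∫|ψ|² dx.
d²/dx² sin(jπx/L) = −(jπ/L)²·sin(jπx/L); on 0 ≤ x ≤ L, ∫sin²(jπx/L) dx = L/2 and ∫sin(jπx/L)·sin(lπx/L) dx = 0 for j ≠ l, so only diagonal terms survive in ∫|ψ|² and ∫ψ·ψ″; ∫ψ·ψ′ dx = [ψ²/2] between the walls = 0.
State is unnormalized: ∫|ψ|² dx = 9.2135, and ∫ψ*·(−ħ² ψ'') dx = 122.92, so ⟨p²⟩ = 122.92 / 9.2135.
⟨p²⟩ = 13.342.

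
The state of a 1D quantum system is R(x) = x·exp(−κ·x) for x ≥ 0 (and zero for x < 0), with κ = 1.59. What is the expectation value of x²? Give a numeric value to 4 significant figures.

⟨x²⟩ = ∫ x²·|R|² dx / ∫|R|² dx (integrals over the domain).
Every integrand reduces to terms xʲ·e^(−2κx) on [0, ∞); use ∫₀^∞ xʲ·e^(−2κx) dx = j!/(2κ)^(j+1).
State is unnormalized: ∫|R|² dx = 0.062194, and ∫R*·x²·R dx = 0.073803, so ⟨x²⟩ = 0.073803 / 0.062194.
⟨x²⟩ = 1.1867.

1.187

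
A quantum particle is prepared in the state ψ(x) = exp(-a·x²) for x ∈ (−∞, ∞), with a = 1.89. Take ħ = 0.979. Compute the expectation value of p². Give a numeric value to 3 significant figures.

1.81

p² ψ = −ħ² d²ψ/dx²; ⟨p²⟩ = −ħ² ∫ ψ*·ψ'' dx / ∫|ψ|² dx.
Gaussian moments: ∫x^(2j)·e^(−2ax²) dx = (2j−1)!!/(4a)^j · √(π/(2a)), odd powers integrate to 0; here √(π/(2a)) = 0.91165. Derivatives: d/dx e^(−ax²) = −2ax·e^(−ax²), d²/dx² e^(−ax²) = (4a²x² − 2a)·e^(−ax²).
State is unnormalized: ∫|ψ|² dx = 0.91165, and ∫ψ*·(−ħ² ψ'') dx = 1.6514, so ⟨p²⟩ = 1.6514 / 0.91165.
⟨p²⟩ = 1.8115.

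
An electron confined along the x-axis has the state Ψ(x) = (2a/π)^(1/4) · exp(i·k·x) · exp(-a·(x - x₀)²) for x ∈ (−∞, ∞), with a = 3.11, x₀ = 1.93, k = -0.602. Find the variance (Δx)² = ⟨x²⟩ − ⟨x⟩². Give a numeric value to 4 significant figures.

Compute ⟨x⟩ and ⟨x²⟩ separately, then (Δx)² = ⟨x²⟩ − ⟨x⟩².
Gaussian moments (u = x − x₀): ∫u^(2j)·e^(−2au²) du = (2j−1)!!/(4a)^j · √(π/(2a)), odd powers integrate to 0; here √(π/(2a)) = 0.71069.
⟨x⟩ = 1.9300 and ⟨x²⟩ = 3.8053.
(Δx)² = 3.8053 − (1.9300)² = 0.080386.

0.08039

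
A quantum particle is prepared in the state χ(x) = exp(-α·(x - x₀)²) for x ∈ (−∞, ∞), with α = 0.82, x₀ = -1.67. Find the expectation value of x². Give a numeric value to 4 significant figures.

3.094

⟨x²⟩ = ∫ x²·|χ|² dx / ∫|χ|² dx (integrals over the domain).
Gaussian moments (u = x − x₀): ∫u^(2j)·e^(−2αu²) du = (2j−1)!!/(4α)^j · √(π/(2α)), odd powers integrate to 0; here √(π/(2α)) = 1.3841.
State is unnormalized: ∫|χ|² dx = 1.3841, and ∫χ*·x²·χ dx = 4.2820, so ⟨x²⟩ = 4.2820 / 1.3841.
⟨x²⟩ = 3.0938.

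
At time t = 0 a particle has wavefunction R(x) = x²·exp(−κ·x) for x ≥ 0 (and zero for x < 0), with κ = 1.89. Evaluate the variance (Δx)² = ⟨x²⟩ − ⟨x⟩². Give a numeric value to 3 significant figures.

0.350

Compute ⟨x⟩ and ⟨x²⟩ separately, then (Δx)² = ⟨x²⟩ − ⟨x⟩².
Every integrand reduces to terms xʲ·e^(−2κx) on [0, ∞); use ∫₀^∞ xʲ·e^(−2κx) dx = j!/(2κ)^(j+1).
Normalization: ∫|R|² dx = 0.031099.
⟨x⟩ = 1.3228 and ⟨x²⟩ = 2.0996.
(Δx)² = 2.0996 − (1.3228)² = 0.34993.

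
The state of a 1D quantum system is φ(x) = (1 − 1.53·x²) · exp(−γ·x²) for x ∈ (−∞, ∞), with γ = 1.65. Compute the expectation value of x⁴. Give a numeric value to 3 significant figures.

0.0556

⟨x⁴⟩ = ∫ x⁴·|φ|² dx / ∫|φ|² dx (integrals over the domain).
Expand each integrand as polynomial × e^(−2γx²) and use ∫x^(2j)·e^(−2γx²) dx = (2j−1)!!/(4γ)^j · √(π/(2γ)), odd powers → 0; here √(π/(2γ)) = 0.97570.
State is unnormalized: ∫|φ|² dx = 0.68063, and ∫φ*·x⁴·φ dx = 0.037812, so ⟨x⁴⟩ = 0.037812 / 0.68063.
⟨x⁴⟩ = 0.055555.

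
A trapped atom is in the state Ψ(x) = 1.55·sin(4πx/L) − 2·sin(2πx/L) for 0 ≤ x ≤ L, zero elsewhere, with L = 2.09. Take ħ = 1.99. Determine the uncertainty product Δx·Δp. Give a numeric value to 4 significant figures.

Δx = √(⟨x²⟩−⟨x⟩²), Δp = √(⟨p²⟩−⟨p⟩²).
On 0 ≤ x ≤ L (j ≠ l): ∫sin²(jπx/L) dx = L/2, ∫sin(jπx/L)·sin(lπx/L) dx = 0; diagonal moments ∫x·sin²(jπx/L) dx = L²/4, ∫x²·sin²(jπx/L) dx = L³·(1/6 − 1/(4j²π²)); cross terms ∫x·sin(jπx/L)·sin(lπx/L) dx = 0 for j + l even and −4jlL²/(π²(j² − l²)²) for j + l odd, ∫x²·sin(jπx/L)·sin(lπx/L) dx = (−1)^(j+l)·4jlL³/(π²(j² − l²)²); higher powers the same way via product-to-sum and parts. d²/dx² sin(jπx/L) = −(jπ/L)²·sin(jπx/L); on 0 ≤ x ≤ L, ∫sin²(jπx/L) dx = L/2 and ∫sin(jπx/L)·sin(lπx/L) dx = 0 for j ≠ l, so only diagonal terms survive in ∫|Ψ|² and ∫Ψ·Ψ″; ∫Ψ·Ψ′ dx = [Ψ²/2] between the walls = 0.
Normalization: ∫|Ψ|² dx = 6.6906.
⟨x⟩ = 1.0450, ⟨x²⟩ = 1.2258 ⇒ Δx = 0.36575.
⟨p⟩ = 0.0000, ⟨p²⟩ = 76.082 ⇒ Δp = 8.7225.
Δx·Δp = 3.1903.

3.190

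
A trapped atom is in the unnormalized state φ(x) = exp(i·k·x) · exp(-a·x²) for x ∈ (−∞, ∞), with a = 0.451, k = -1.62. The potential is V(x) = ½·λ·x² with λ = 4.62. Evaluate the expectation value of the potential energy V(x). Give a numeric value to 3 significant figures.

1.28

⟨V⟩ = ∫ V(x)·|φ|² dx / ∫|φ|² dx.
Gaussian moments: ∫x^(2j)·e^(−2ax²) dx = (2j−1)!!/(4a)^j · √(π/(2a)), odd powers integrate to 0; here √(π/(2a)) = 1.8663.
State is unnormalized: ∫|φ|² dx = 1.8663, and ∫φ*·V(x)·φ dx = 2.3897, so ⟨V⟩ = 2.3897 / 1.8663.
⟨V⟩ = 1.2805.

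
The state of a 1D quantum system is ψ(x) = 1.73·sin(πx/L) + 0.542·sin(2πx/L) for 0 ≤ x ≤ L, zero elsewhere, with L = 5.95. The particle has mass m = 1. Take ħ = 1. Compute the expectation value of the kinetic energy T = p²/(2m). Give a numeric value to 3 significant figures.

T = −(ħ²/2m) d²/dx², so ⟨T⟩ = −(ħ²/2m) ∫ ψ*·ψ'' dx / ∫|ψ|² dx; with m = 1.
d²/dx² sin(jπx/L) = −(jπ/L)²·sin(jπx/L); on 0 ≤ x ≤ L, ∫sin²(jπx/L) dx = L/2 and ∫sin(jπx/L)·sin(lπx/L) dx = 0 for j ≠ l, so only diagonal terms survive in ∫|ψ|² and ∫ψ·ψ″; ∫ψ·ψ′ dx = [ψ²/2] between the walls = 0.
State is unnormalized: ∫|ψ|² dx = 9.7778, and ∫ψ*·(−ħ²/2m · ψ'') dx = 1.7284, so ⟨T⟩ = 1.7284 / 9.7778.
⟨T⟩ = 0.17677.

0.177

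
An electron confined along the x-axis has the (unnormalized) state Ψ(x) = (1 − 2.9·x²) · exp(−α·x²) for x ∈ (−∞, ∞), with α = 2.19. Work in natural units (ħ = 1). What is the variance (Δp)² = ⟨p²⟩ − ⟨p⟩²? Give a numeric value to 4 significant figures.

Compute ⟨p⟩ and ⟨p²⟩ separately; (Δp)² = ⟨p²⟩ − ⟨p⟩².
Expand each integrand as polynomial × e^(−2αx²) and use ∫x^(2j)·e^(−2αx²) dx = (2j−1)!!/(4α)^j · √(π/(2α)), odd powers → 0; here √(π/(2α)) = 0.84691. Differentiate with the product rule, d/dx e^(−αx²) = −2αx·e^(−αx²).
Normalization: ∫|Ψ|² dx = 0.56462.
⟨p⟩ = 0.0000 and ⟨p²⟩ = 7.9799.
(Δp)² = 7.9799 − (0.0000)² = 7.9799.

7.980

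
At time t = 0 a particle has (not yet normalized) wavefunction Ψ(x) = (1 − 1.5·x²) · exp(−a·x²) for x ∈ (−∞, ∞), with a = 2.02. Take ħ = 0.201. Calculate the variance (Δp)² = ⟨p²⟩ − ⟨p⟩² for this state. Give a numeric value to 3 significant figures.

0.180

Compute ⟨p⟩ and ⟨p²⟩ separately; (Δp)² = ⟨p²⟩ − ⟨p⟩².
Expand each integrand as polynomial × e^(−2ax²) and use ∫x^(2j)·e^(−2ax²) dx = (2j−1)!!/(4a)^j · √(π/(2a)), odd powers → 0; here √(π/(2a)) = 0.88183. Differentiate with the product rule, d/dx e^(−ax²) = −2ax·e^(−ax²).
Normalization: ∫|Ψ|² dx = 0.64559.
⟨p⟩ = 0.0000 and ⟨p²⟩ = 0.17975.
(Δp)² = 0.17975 − (0.0000)² = 0.17975.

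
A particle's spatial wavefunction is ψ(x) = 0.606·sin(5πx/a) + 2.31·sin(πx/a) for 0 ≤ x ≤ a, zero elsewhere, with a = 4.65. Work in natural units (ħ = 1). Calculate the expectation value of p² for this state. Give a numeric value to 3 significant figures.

p² ψ = −ħ² d²ψ/dx²; ⟨p²⟩ = −ħ² ∫ ψ*·ψ'' dx / ∫|ψ|² dx.
d²/dx² sin(jπx/a) = −(jπ/a)²·sin(jπx/a); on 0 ≤ x ≤ a, ∫sin²(jπx/a) dx = a/2 and ∫sin(jπx/a)·sin(lπx/a) dx = 0 for j ≠ l, so only diagonal terms survive in ∫|ψ|² and ∫ψ·ψ″; ∫ψ·ψ′ dx = [ψ²/2] between the walls = 0.
State is unnormalized: ∫|ψ|² dx = 13.260, and ∫ψ*·(−ħ² ψ'') dx = 15.406, so ⟨p²⟩ = 15.406 / 13.260.
⟨p²⟩ = 1.1618.

1.16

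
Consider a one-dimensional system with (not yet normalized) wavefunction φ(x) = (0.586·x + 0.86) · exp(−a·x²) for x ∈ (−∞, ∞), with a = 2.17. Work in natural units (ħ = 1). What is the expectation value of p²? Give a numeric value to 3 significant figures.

2.39

p² φ = −ħ² d²φ/dx²; ⟨p²⟩ = −ħ² ∫ φ*·φ'' dx / ∫|φ|² dx.
Expand each integrand as polynomial × e^(−2ax²) and use ∫x^(2j)·e^(−2ax²) dx = (2j−1)!!/(4a)^j · √(π/(2a)), odd powers → 0; here √(π/(2a)) = 0.85081. Differentiate with the product rule, d/dx e^(−ax²) = −2ax·e^(−ax²).
State is unnormalized: ∫|φ|² dx = 0.66291, and ∫φ*·(−ħ² φ'') dx = 1.5846, so ⟨p²⟩ = 1.5846 / 0.66291.
⟨p²⟩ = 2.3904.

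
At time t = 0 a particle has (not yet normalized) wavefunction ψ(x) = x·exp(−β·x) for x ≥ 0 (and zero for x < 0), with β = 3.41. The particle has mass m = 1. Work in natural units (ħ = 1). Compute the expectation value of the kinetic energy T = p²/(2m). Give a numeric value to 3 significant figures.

T = −(ħ²/2m) d²/dx², so ⟨T⟩ = −(ħ²/2m) ∫ ψ*·ψ'' dx / ∫|ψ|² dx; with m = 1.
Differentiate x·exp(−β·x) with the product rule; every integrand then reduces to terms xʲ·e^(−2βx) on [0, ∞), with ∫₀^∞ xʲ·e^(−2βx) dx = j!/(2β)^(j+1).
State is unnormalized: ∫|ψ|² dx = 0.0063049, and ∫ψ*·(−ħ²/2m · ψ'') dx = 0.036657, so ⟨T⟩ = 0.036657 / 0.0063049.
⟨T⟩ = 5.8141.

5.81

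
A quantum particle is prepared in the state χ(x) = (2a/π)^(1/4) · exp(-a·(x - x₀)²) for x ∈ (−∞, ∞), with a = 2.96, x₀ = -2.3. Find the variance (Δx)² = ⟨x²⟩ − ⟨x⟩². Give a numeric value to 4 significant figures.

0.08446

Compute ⟨x⟩ and ⟨x²⟩ separately, then (Δx)² = ⟨x²⟩ − ⟨x⟩².
Gaussian moments (u = x − x₀): ∫u^(2j)·e^(−2au²) du = (2j−1)!!/(4a)^j · √(π/(2a)), odd powers integrate to 0; here √(π/(2a)) = 0.72847.
⟨x⟩ = -2.3000 and ⟨x²⟩ = 5.3745.
(Δx)² = 5.3745 − (-2.3000)² = 0.084459.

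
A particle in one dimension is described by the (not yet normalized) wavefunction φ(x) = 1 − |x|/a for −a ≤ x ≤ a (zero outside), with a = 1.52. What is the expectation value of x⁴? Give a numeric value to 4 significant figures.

⟨x⁴⟩ = ∫ x⁴·|φ|² dx / ∫|φ|² dx (integrals over the domain).
φ is even, so ∫ over [−a, a] = 2∫₀ᵃ with φ = 1 − x/a there: ∫₀ᵃ (1 − x/a)² dx = a/3, ∫₀ᵃ x²(1 − x/a)² dx = a³/30, ∫₀ᵃ x⁴(1 − x/a)² dx = a⁵/105.
State is unnormalized: ∫|φ|² dx = 1.0133, and ∫φ*·x⁴·φ dx = 0.15455, so ⟨x⁴⟩ = 0.15455 / 1.0133.
⟨x⁴⟩ = 0.15251.

0.1525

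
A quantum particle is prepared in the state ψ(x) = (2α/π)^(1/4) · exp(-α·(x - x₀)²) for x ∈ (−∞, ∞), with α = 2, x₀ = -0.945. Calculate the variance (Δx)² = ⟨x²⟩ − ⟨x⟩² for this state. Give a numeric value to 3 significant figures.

Compute ⟨x⟩ and ⟨x²⟩ separately, then (Δx)² = ⟨x²⟩ − ⟨x⟩².
Gaussian moments (u = x − x₀): ∫u^(2j)·e^(−2αu²) du = (2j−1)!!/(4α)^j · √(π/(2α)), odd powers integrate to 0; here √(π/(2α)) = 0.88623.
⟨x⟩ = -0.94500 and ⟨x²⟩ = 1.0180.
(Δx)² = 1.0180 − (-0.94500)² = 0.12500.

0.125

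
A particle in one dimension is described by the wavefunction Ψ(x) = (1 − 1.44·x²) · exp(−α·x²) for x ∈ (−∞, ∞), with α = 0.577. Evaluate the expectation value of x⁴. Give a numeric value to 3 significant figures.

5.13

⟨x⁴⟩ = ∫ x⁴·|Ψ|² dx / ∫|Ψ|² dx (integrals over the domain).
Expand each integrand as polynomial × e^(−2αx²) and use ∫x^(2j)·e^(−2αx²) dx = (2j−1)!!/(4α)^j · √(π/(2α)), odd powers → 0; here √(π/(2α)) = 1.6500.
State is unnormalized: ∫|Ψ|² dx = 1.5179, and ∫Ψ*·x⁴·Ψ dx = 7.7919, so ⟨x⁴⟩ = 7.7919 / 1.5179.
⟨x⁴⟩ = 5.1332.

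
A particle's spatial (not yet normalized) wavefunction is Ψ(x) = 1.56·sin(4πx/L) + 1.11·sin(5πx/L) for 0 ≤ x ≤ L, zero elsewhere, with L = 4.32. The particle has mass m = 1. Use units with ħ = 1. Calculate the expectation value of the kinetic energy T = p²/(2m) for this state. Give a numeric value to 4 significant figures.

5.031

T = −(ħ²/2m) d²/dx², so ⟨T⟩ = −(ħ²/2m) ∫ Ψ*·Ψ'' dx / ∫|Ψ|² dx; with m = 1.
d²/dx² sin(jπx/L) = −(jπ/L)²·sin(jπx/L); on 0 ≤ x ≤ L, ∫sin²(jπx/L) dx = L/2 and ∫sin(jπx/L)·sin(lπx/L) dx = 0 for j ≠ l, so only diagonal terms survive in ∫|Ψ|² and ∫Ψ·Ψ″; ∫Ψ·Ψ′ dx = [Ψ²/2] between the walls = 0.
State is unnormalized: ∫|Ψ|² dx = 7.9179, and ∫Ψ*·(−ħ²/2m · Ψ'') dx = 39.833, so ⟨T⟩ = 39.833 / 7.9179.
⟨T⟩ = 5.0307.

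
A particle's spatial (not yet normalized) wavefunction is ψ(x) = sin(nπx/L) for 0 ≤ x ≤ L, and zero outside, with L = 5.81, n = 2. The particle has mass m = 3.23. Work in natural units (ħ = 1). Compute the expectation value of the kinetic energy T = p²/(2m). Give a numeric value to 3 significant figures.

T = −(ħ²/2m) d²/dx², so ⟨T⟩ = −(ħ²/2m) ∫ ψ*·ψ'' dx / ∫|ψ|² dx; with m = 3.23.
d/dx sin(nπx/L) = (nπ/L)·cos(nπx/L) and d²/dx² sin(nπx/L) = −(nπ/L)²·sin(nπx/L); on 0 ≤ x ≤ L, ∫sin²(nπx/L) dx = L/2 and ∫sin(nπx/L)·cos(nπx/L) dx = 0.
State is unnormalized: ∫|ψ|² dx = 2.9050, and ∫ψ*·(−ħ²/2m · ψ'') dx = 0.52592, so ⟨T⟩ = 0.52592 / 2.9050.
⟨T⟩ = 0.18104.

0.181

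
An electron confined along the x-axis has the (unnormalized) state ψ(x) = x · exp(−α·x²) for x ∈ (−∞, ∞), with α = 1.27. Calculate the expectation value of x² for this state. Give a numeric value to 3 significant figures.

⟨x²⟩ = ∫ x²·|ψ|² dx / ∫|ψ|² dx (integrals over the domain).
Expand each integrand as polynomial × e^(−2αx²) and use ∫x^(2j)·e^(−2αx²) dx = (2j−1)!!/(4α)^j · √(π/(2α)), odd powers → 0; here √(π/(2α)) = 1.1121.
State is unnormalized: ∫|ψ|² dx = 0.21892, and ∫ψ*·x²·ψ dx = 0.12929, so ⟨x²⟩ = 0.12929 / 0.21892.
⟨x²⟩ = 0.59055.

0.591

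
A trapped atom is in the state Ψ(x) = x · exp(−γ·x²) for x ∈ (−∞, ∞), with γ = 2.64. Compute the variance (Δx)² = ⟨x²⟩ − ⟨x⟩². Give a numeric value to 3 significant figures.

0.284

Compute ⟨x⟩ and ⟨x²⟩ separately, then (Δx)² = ⟨x²⟩ − ⟨x⟩².
Expand each integrand as polynomial × e^(−2γx²) and use ∫x^(2j)·e^(−2γx²) dx = (2j−1)!!/(4γ)^j · √(π/(2γ)), odd powers → 0; here √(π/(2γ)) = 0.77136.
Normalization: ∫|Ψ|² dx = 0.073046.
⟨x⟩ = 0.0000 and ⟨x²⟩ = 0.28409.
(Δx)² = 0.28409 − (0.0000)² = 0.28409.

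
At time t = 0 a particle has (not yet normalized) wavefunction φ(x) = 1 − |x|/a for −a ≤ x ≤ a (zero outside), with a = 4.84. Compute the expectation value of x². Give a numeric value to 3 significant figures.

⟨x²⟩ = ∫ x²·|φ|² dx / ∫|φ|² dx (integrals over the domain).
φ is even, so ∫ over [−a, a] = 2∫₀ᵃ with φ = 1 − x/a there: ∫₀ᵃ (1 − x/a)² dx = a/3, ∫₀ᵃ x²(1 − x/a)² dx = a³/30, ∫₀ᵃ x⁴(1 − x/a)² dx = a⁵/105.
State is unnormalized: ∫|φ|² dx = 3.2267, and ∫φ*·x²·φ dx = 7.5587, so ⟨x²⟩ = 7.5587 / 3.2267.
⟨x²⟩ = 2.3426.

2.34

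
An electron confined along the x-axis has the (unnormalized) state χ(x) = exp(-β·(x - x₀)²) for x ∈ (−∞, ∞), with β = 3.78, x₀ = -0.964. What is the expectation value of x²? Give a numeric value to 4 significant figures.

⟨x²⟩ = ∫ x²·|χ|² dx / ∫|χ|² dx (integrals over the domain).
Gaussian moments (u = x − x₀): ∫u^(2j)·e^(−2βu²) du = (2j−1)!!/(4β)^j · √(π/(2β)), odd powers integrate to 0; here √(π/(2β)) = 0.64464.
State is unnormalized: ∫|χ|² dx = 0.64464, and ∫χ*·x²·χ dx = 0.64169, so ⟨x²⟩ = 0.64169 / 0.64464.
⟨x²⟩ = 0.99543.

0.9954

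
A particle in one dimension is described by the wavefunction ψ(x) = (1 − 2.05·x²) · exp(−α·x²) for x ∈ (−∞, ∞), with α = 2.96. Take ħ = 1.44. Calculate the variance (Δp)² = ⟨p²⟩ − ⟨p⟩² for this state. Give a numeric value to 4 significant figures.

Compute ⟨p⟩ and ⟨p²⟩ separately; (Δp)² = ⟨p²⟩ − ⟨p⟩².
Expand each integrand as polynomial × e^(−2αx²) and use ∫x^(2j)·e^(−2αx²) dx = (2j−1)!!/(4α)^j · √(π/(2α)), odd powers → 0; here √(π/(2α)) = 0.72847. Differentiate with the product rule, d/dx e^(−αx²) = −2αx·e^(−αx²).
Normalization: ∫|ψ|² dx = 0.54173.
⟨p⟩ = 0.0000 and ⟨p²⟩ = 12.844.
(Δp)² = 12.844 − (0.0000)² = 12.844.

12.84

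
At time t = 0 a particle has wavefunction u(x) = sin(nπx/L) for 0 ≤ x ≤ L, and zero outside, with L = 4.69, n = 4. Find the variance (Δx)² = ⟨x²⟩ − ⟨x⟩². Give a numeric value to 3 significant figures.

Compute ⟨x⟩ and ⟨x²⟩ separately, then (Δx)² = ⟨x²⟩ − ⟨x⟩².
With sin²θ = (1 − cos2θ)/2 on 0 ≤ x ≤ L: ∫sin²(nπx/L) dx = L/2, ∫x·sin²(nπx/L) dx = L²/4, ∫x²·sin²(nπx/L) dx = L³·(1/6 − 1/(4n²π²)); higher powers xᵏ the same way, integrating xᵏ·cos(2nπx/L) by parts.
Normalization: ∫|u|² dx = 2.3450.
⟨x⟩ = 2.3450 and ⟨x²⟩ = 7.2624.
(Δx)² = 7.2624 − (2.3450)² = 1.7634.

1.76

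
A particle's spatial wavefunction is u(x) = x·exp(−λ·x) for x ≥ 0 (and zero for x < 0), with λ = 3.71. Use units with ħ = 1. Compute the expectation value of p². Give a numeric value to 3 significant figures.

13.8

p² u = −ħ² d²u/dx²; ⟨p²⟩ = −ħ² ∫ u*·u'' dx / ∫|u|² dx.
Differentiate x·exp(−λ·x) with the product rule; every integrand then reduces to terms xʲ·e^(−2λx) on [0, ∞), with ∫₀^∞ xʲ·e^(−2λx) dx = j!/(2λ)^(j+1).
State is unnormalized: ∫|u|² dx = 0.0048957, and ∫u*·(−ħ² u'') dx = 0.067385, so ⟨p²⟩ = 0.067385 / 0.0048957.
⟨p²⟩ = 13.764.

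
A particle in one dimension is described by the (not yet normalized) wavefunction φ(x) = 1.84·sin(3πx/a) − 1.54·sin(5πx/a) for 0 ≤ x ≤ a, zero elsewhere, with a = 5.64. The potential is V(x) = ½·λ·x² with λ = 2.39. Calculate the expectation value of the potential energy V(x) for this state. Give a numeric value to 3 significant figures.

10.7

⟨V⟩ = ∫ V(x)·|φ|² dx / ∫|φ|² dx.
On 0 ≤ x ≤ a (j ≠ l): ∫sin²(jπx/a) dx = a/2, ∫sin(jπx/a)·sin(lπx/a) dx = 0; diagonal moments ∫x·sin²(jπx/a) dx = a²/4, ∫x²·sin²(jπx/a) dx = a³·(1/6 − 1/(4j²π²)); cross terms ∫x·sin(jπx/a)·sin(lπx/a) dx = 0 for j + l even and −4jla²/(π²(j² − l²)²) for j + l odd, ∫x²·sin(jπx/a)·sin(lπx/a) dx = (−1)^(j+l)·4jla³/(π²(j² − l²)²); higher powers the same way via product-to-sum and parts.
State is unnormalized: ∫|φ|² dx = 16.235, and ∫φ*·V(x)·φ dx = 174.30, so ⟨V⟩ = 174.30 / 16.235.
⟨V⟩ = 10.736.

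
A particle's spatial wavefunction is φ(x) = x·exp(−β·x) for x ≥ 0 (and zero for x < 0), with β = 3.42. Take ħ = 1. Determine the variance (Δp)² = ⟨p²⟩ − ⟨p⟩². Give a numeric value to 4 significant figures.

11.70

Compute ⟨p⟩ and ⟨p²⟩ separately; (Δp)² = ⟨p²⟩ − ⟨p⟩².
Differentiate x·exp(−β·x) with the product rule; every integrand then reduces to terms xʲ·e^(−2βx) on [0, ∞), with ∫₀^∞ xʲ·e^(−2βx) dx = j!/(2β)^(j+1).
Normalization: ∫|φ|² dx = 0.0062497.
⟨p⟩ = 0.0000 and ⟨p²⟩ = 11.696.
(Δp)² = 11.696 − (0.0000)² = 11.696.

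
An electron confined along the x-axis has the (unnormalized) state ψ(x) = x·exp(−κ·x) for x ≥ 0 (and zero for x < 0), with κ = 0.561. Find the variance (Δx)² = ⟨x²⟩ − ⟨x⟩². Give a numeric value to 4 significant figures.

Compute ⟨x⟩ and ⟨x²⟩ separately, then (Δx)² = ⟨x²⟩ − ⟨x⟩².
Every integrand reduces to terms xʲ·e^(−2κx) on [0, ∞); use ∫₀^∞ xʲ·e^(−2κx) dx = j!/(2κ)^(j+1).
Normalization: ∫|ψ|² dx = 1.4160.
⟨x⟩ = 2.6738 and ⟨x²⟩ = 9.5323.
(Δx)² = 9.5323 − (2.6738)² = 2.3831.

2.383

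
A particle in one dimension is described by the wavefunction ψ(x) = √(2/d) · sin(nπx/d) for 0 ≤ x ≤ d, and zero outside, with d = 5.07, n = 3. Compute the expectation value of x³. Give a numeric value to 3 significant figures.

⟨x³⟩ = ∫ x³·|ψ|² dx (integrals over the domain).
With sin²θ = (1 − cos2θ)/2 on 0 ≤ x ≤ d: ∫sin²(nπx/d) dx = d/2, ∫x·sin²(nπx/d) dx = d²/4, ∫x²·sin²(nπx/d) dx = d³·(1/6 − 1/(4n²π²)); higher powers xᵏ the same way, integrating xᵏ·cos(2nπx/d) by parts.
⟨x³⟩ = 31.481.

31.5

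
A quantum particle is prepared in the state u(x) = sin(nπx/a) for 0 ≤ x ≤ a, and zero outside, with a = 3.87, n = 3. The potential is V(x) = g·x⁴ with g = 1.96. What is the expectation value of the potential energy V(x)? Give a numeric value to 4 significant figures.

83.06

⟨V⟩ = ∫ V(x)·|u|² dx / ∫|u|² dx.
With sin²θ = (1 − cos2θ)/2 on 0 ≤ x ≤ a: ∫sin²(nπx/a) dx = a/2, ∫x·sin²(nπx/a) dx = a²/4, ∫x²·sin²(nπx/a) dx = a³·(1/6 − 1/(4n²π²)); higher powers xᵏ the same way, integrating xᵏ·cos(2nπx/a) by parts.
State is unnormalized: ∫|u|² dx = 1.9350, and ∫u*·V(x)·u dx = 160.73, so ⟨V⟩ = 160.73 / 1.9350.
⟨V⟩ = 83.063.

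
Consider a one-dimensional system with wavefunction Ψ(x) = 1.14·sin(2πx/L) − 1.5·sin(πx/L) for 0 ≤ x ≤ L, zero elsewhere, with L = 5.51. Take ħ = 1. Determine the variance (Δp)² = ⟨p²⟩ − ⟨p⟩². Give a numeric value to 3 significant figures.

Compute ⟨p⟩ and ⟨p²⟩ separately; (Δp)² = ⟨p²⟩ − ⟨p⟩².
d²/dx² sin(jπx/L) = −(jπ/L)²·sin(jπx/L); on 0 ≤ x ≤ L, ∫sin²(jπx/L) dx = L/2 and ∫sin(jπx/L)·sin(lπx/L) dx = 0 for j ≠ l, so only diagonal terms survive in ∫|Ψ|² and ∫Ψ·Ψ″; ∫Ψ·Ψ′ dx = [Ψ²/2] between the walls = 0.
Normalization: ∫|Ψ|² dx = 9.7791.
⟨p⟩ = 0.0000 and ⟨p²⟩ = 0.68215.
(Δp)² = 0.68215 − (0.0000)² = 0.68215.

0.682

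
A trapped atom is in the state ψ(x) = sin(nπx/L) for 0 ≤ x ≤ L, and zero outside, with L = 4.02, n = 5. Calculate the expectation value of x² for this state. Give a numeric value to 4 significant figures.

5.354

⟨x²⟩ = ∫ x²·|ψ|² dx / ∫|ψ|² dx (integrals over the domain).
With sin²θ = (1 − cos2θ)/2 on 0 ≤ x ≤ L: ∫sin²(nπx/L) dx = L/2, ∫x·sin²(nπx/L) dx = L²/4, ∫x²·sin²(nπx/L) dx = L³·(1/6 − 1/(4n²π²)); higher powers xᵏ the same way, integrating xᵏ·cos(2nπx/L) by parts.
State is unnormalized: ∫|ψ|² dx = 2.0100, and ∫ψ*·x²·ψ dx = 10.762, so ⟨x²⟩ = 10.762 / 2.0100.
⟨x²⟩ = 5.3541.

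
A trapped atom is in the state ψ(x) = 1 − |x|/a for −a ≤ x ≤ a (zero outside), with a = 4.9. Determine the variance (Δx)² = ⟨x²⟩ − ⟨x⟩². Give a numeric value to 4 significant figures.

2.401

Compute ⟨x⟩ and ⟨x²⟩ separately, then (Δx)² = ⟨x²⟩ − ⟨x⟩².
ψ is even, so ∫ over [−a, a] = 2∫₀ᵃ with ψ = 1 − x/a there: ∫₀ᵃ (1 − x/a)² dx = a/3, ∫₀ᵃ x²(1 − x/a)² dx = a³/30, ∫₀ᵃ x⁴(1 − x/a)² dx = a⁵/105.
Normalization: ∫|ψ|² dx = 3.2667.
⟨x⟩ = 0.0000 and ⟨x²⟩ = 2.4010.
(Δx)² = 2.4010 − (0.0000)² = 2.4010.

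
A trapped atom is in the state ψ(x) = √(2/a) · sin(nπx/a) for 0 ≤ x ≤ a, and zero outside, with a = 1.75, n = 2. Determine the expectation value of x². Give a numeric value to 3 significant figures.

0.982

⟨x²⟩ = ∫ x²·|ψ|² dx (integrals over the domain).
With sin²θ = (1 − cos2θ)/2 on 0 ≤ x ≤ a: ∫sin²(nπx/a) dx = a/2, ∫x·sin²(nπx/a) dx = a²/4, ∫x²·sin²(nπx/a) dx = a³·(1/6 − 1/(4n²π²)); higher powers xᵏ the same way, integrating xᵏ·cos(2nπx/a) by parts.
⟨x²⟩ = 0.98205.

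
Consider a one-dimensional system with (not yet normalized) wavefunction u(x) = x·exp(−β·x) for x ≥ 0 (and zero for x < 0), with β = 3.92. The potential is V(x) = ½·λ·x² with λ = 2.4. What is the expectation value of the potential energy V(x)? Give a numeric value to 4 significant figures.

⟨V⟩ = ∫ V(x)·|u|² dx / ∫|u|² dx.
Every integrand reduces to terms xʲ·e^(−2βx) on [0, ∞); use ∫₀^∞ xʲ·e^(−2βx) dx = j!/(2β)^(j+1).
State is unnormalized: ∫|u|² dx = 0.0041503, and ∫u*·V(x)·u dx = 0.00097233, so ⟨V⟩ = 0.00097233 / 0.0041503.
⟨V⟩ = 0.23428.

0.2343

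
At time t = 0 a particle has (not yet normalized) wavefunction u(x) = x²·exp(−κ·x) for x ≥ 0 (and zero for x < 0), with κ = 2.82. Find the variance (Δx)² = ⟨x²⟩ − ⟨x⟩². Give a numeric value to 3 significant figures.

0.157

Compute ⟨x⟩ and ⟨x²⟩ separately, then (Δx)² = ⟨x²⟩ − ⟨x⟩².
Every integrand reduces to terms xʲ·e^(−2κx) on [0, ∞); use ∫₀^∞ xʲ·e^(−2κx) dx = j!/(2κ)^(j+1).
Normalization: ∫|u|² dx = 0.0042055.
⟨x⟩ = 0.88652 and ⟨x²⟩ = 0.94311.
(Δx)² = 0.94311 − (0.88652)² = 0.15719.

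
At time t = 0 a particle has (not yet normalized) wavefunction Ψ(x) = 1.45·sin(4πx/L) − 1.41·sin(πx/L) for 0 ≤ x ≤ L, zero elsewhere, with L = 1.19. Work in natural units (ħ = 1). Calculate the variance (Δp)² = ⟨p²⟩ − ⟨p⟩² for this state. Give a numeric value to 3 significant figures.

Compute ⟨p⟩ and ⟨p²⟩ separately; (Δp)² = ⟨p²⟩ − ⟨p⟩².
d²/dx² sin(jπx/L) = −(jπ/L)²·sin(jπx/L); on 0 ≤ x ≤ L, ∫sin²(jπx/L) dx = L/2 and ∫sin(jπx/L)·sin(lπx/L) dx = 0 for j ≠ l, so only diagonal terms survive in ∫|Ψ|² and ∫Ψ·Ψ″; ∫Ψ·Ψ′ dx = [Ψ²/2] between the walls = 0.
Normalization: ∫|Ψ|² dx = 2.4339.
⟨p⟩ = 0.0000 and ⟨p²⟩ = 60.703.
(Δp)² = 60.703 − (0.0000)² = 60.703.

60.7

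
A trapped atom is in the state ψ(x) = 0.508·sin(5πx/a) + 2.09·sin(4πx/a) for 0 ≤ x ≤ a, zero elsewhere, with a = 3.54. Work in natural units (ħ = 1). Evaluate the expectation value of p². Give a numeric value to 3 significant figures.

13.0

p² ψ = −ħ² d²ψ/dx²; ⟨p²⟩ = −ħ² ∫ ψ*·ψ'' dx / ∫|ψ|² dx.
d²/dx² sin(jπx/a) = −(jπ/a)²·sin(jπx/a); on 0 ≤ x ≤ a, ∫sin²(jπx/a) dx = a/2 and ∫sin(jπx/a)·sin(lπx/a) dx = 0 for j ≠ l, so only diagonal terms survive in ∫|ψ|² and ∫ψ·ψ″; ∫ψ·ψ′ dx = [ψ²/2] between the walls = 0.
State is unnormalized: ∫|ψ|² dx = 8.1883, and ∫ψ*·(−ħ² ψ'') dx = 106.42, so ⟨p²⟩ = 106.42 / 8.1883.
⟨p²⟩ = 12.997.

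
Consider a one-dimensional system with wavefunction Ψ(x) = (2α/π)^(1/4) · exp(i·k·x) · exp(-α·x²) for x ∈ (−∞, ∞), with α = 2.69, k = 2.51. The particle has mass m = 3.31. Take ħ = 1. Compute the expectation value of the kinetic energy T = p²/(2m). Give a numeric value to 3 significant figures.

T = −(ħ²/2m) d²/dx², so ⟨T⟩ = −(ħ²/2m) ∫ Ψ*·Ψ'' dx; with m = 3.31.
Gaussian moments: ∫x^(2j)·e^(−2αx²) dx = (2j−1)!!/(4α)^j · √(π/(2α)), odd powers integrate to 0; here √(π/(2α)) = 0.76416. Derivatives: Ψ′ = (ik − 2αx)·Ψ, Ψ″ = ((ik − 2αx)² − 2α)·Ψ; the odd-in-x pieces drop out.
⟨T⟩ = 1.3580.

1.36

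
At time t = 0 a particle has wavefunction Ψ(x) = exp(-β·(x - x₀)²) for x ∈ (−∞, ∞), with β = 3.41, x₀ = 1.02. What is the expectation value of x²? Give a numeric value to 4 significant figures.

1.114

⟨x²⟩ = ∫ x²·|Ψ|² dx / ∫|Ψ|² dx (integrals over the domain).
Gaussian moments (u = x − x₀): ∫u^(2j)·e^(−2βu²) du = (2j−1)!!/(4β)^j · √(π/(2β)), odd powers integrate to 0; here √(π/(2β)) = 0.67871.
State is unnormalized: ∫|Ψ|² dx = 0.67871, and ∫Ψ*·x²·Ψ dx = 0.75589, so ⟨x²⟩ = 0.75589 / 0.67871.
⟨x²⟩ = 1.1137.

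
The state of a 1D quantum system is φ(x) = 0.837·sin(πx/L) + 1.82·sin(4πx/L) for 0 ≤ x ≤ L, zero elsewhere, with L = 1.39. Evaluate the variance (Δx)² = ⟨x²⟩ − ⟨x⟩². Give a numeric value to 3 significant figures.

0.139

Compute ⟨x⟩ and ⟨x²⟩ separately, then (Δx)² = ⟨x²⟩ − ⟨x⟩².
On 0 ≤ x ≤ L (j ≠ l): ∫sin²(jπx/L) dx = L/2, ∫sin(jπx/L)·sin(lπx/L) dx = 0; diagonal moments ∫x·sin²(jπx/L) dx = L²/4, ∫x²·sin²(jπx/L) dx = L³·(1/6 − 1/(4j²π²)); cross terms ∫x·sin(jπx/L)·sin(lπx/L) dx = 0 for j + l even and −4jlL²/(π²(j² − l²)²) for j + l odd, ∫x²·sin(jπx/L)·sin(lπx/L) dx = (−1)^(j+l)·4jlL³/(π²(j² − l²)²); higher powers the same way via product-to-sum and parts.
Normalization: ∫|φ|² dx = 2.7890.
⟨x⟩ = 0.67979 and ⟨x²⟩ = 0.60076.
(Δx)² = 0.60076 − (0.67979)² = 0.13864.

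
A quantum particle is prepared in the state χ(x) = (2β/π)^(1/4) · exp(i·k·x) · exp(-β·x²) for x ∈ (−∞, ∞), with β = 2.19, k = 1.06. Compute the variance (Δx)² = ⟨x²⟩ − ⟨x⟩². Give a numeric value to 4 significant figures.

Compute ⟨x⟩ and ⟨x²⟩ separately, then (Δx)² = ⟨x²⟩ − ⟨x⟩².
Gaussian moments: ∫x^(2j)·e^(−2βx²) dx = (2j−1)!!/(4β)^j · √(π/(2β)), odd powers integrate to 0; here √(π/(2β)) = 0.84691.
⟨x⟩ = 0.0000 and ⟨x²⟩ = 0.11416.
(Δx)² = 0.11416 − (0.0000)² = 0.11416.

0.1142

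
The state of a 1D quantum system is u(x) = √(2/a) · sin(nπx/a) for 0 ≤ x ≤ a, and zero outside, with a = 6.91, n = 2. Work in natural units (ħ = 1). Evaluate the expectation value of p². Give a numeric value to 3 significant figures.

p² u = −ħ² d²u/dx²; ⟨p²⟩ = −ħ² ∫ u*·u'' dx.
d/dx sin(nπx/a) = (nπ/a)·cos(nπx/a) and d²/dx² sin(nπx/a) = −(nπ/a)²·sin(nπx/a); on 0 ≤ x ≤ a, ∫sin²(nπx/a) dx = a/2 and ∫sin(nπx/a)·cos(nπx/a) dx = 0.
⟨p²⟩ = 0.82681.

0.827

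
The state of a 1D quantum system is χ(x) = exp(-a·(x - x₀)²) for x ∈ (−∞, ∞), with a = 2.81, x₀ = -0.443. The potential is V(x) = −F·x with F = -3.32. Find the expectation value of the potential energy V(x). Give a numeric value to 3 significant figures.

-1.47

⟨V⟩ = ∫ V(x)·|χ|² dx / ∫|χ|² dx.
Gaussian moments (u = x − x₀): ∫u^(2j)·e^(−2au²) du = (2j−1)!!/(4a)^j · √(π/(2a)), odd powers integrate to 0; here √(π/(2a)) = 0.74766.
State is unnormalized: ∫|χ|² dx = 0.74766, and ∫χ*·V(x)·χ dx = -1.0996, so ⟨V⟩ = -1.0996 / 0.74766.
⟨V⟩ = -1.4708.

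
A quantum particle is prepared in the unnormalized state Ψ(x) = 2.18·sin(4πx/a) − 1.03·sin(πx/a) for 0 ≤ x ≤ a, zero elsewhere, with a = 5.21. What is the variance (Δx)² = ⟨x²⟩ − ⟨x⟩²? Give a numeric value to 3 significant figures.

Compute ⟨x⟩ and ⟨x²⟩ separately, then (Δx)² = ⟨x²⟩ − ⟨x⟩².
On 0 ≤ x ≤ a (j ≠ l): ∫sin²(jπx/a) dx = a/2, ∫sin(jπx/a)·sin(lπx/a) dx = 0; diagonal moments ∫x·sin²(jπx/a) dx = a²/4, ∫x²·sin²(jπx/a) dx = a³·(1/6 − 1/(4j²π²)); cross terms ∫x·sin(jπx/a)·sin(lπx/a) dx = 0 for j + l even and −4jla²/(π²(j² − l²)²) for j + l odd, ∫x²·sin(jπx/a)·sin(lπx/a) dx = (−1)^(j+l)·4jla³/(π²(j² − l²)²); higher powers the same way via product-to-sum and parts.
Normalization: ∫|Ψ|² dx = 15.144.
⟨x⟩ = 2.6630 and ⟨x²⟩ = 9.0290.
(Δx)² = 9.0290 − (2.6630)² = 1.9374.

1.94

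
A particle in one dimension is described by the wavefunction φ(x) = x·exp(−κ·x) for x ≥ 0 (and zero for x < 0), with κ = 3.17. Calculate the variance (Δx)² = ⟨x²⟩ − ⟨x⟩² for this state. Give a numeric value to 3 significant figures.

0.0746

Compute ⟨x⟩ and ⟨x²⟩ separately, then (Δx)² = ⟨x²⟩ − ⟨x⟩².
Every integrand reduces to terms xʲ·e^(−2κx) on [0, ∞); use ∫₀^∞ xʲ·e^(−2κx) dx = j!/(2κ)^(j+1).
Normalization: ∫|φ|² dx = 0.0078481.
⟨x⟩ = 0.47319 and ⟨x²⟩ = 0.29854.
(Δx)² = 0.29854 − (0.47319)² = 0.074635.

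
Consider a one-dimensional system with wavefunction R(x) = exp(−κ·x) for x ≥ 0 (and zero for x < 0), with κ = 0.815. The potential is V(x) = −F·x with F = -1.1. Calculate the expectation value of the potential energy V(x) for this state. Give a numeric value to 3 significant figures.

⟨V⟩ = ∫ V(x)·|R|² dx / ∫|R|² dx.
Every integrand reduces to terms xʲ·e^(−2κx) on [0, ∞); use ∫₀^∞ xʲ·e^(−2κx) dx = j!/(2κ)^(j+1).
State is unnormalized: ∫|R|² dx = 0.61350, and ∫R*·V(x)·R dx = 0.41402, so ⟨V⟩ = 0.41402 / 0.61350.
⟨V⟩ = 0.67485.

0.675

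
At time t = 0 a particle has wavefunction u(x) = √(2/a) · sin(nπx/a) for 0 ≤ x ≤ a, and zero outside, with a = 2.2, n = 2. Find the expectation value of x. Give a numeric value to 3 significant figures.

1.10

⟨x⟩ = ∫ x·|u|² dx (integrals over the domain).
With sin²θ = (1 − cos2θ)/2 on 0 ≤ x ≤ a: ∫sin²(nπx/a) dx = a/2, ∫x·sin²(nπx/a) dx = a²/4, ∫x²·sin²(nπx/a) dx = a³·(1/6 − 1/(4n²π²)); higher powers xᵏ the same way, integrating xᵏ·cos(2nπx/a) by parts.
⟨x⟩ = 1.1000.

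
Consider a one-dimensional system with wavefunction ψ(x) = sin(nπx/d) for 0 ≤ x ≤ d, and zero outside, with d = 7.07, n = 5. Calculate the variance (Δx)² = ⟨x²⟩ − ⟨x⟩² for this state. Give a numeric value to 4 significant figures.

Compute ⟨x⟩ and ⟨x²⟩ separately, then (Δx)² = ⟨x²⟩ − ⟨x⟩².
With sin²θ = (1 − cos2θ)/2 on 0 ≤ x ≤ d: ∫sin²(nπx/d) dx = d/2, ∫x·sin²(nπx/d) dx = d²/4, ∫x²·sin²(nπx/d) dx = d³·(1/6 − 1/(4n²π²)); higher powers xᵏ the same way, integrating xᵏ·cos(2nπx/d) by parts.
Normalization: ∫|ψ|² dx = 3.5350.
⟨x⟩ = 3.5350 and ⟨x²⟩ = 16.560.
(Δx)² = 16.560 − (3.5350)² = 4.0641.

4.064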